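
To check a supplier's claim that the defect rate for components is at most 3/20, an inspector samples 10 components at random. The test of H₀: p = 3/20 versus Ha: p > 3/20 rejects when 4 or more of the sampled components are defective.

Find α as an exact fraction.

The significance level is the probability, assuming p = 3/20, of seeing 4 or more defectives in 10 draws.
Via the complement, α = 1 − Σ_{j=0}^{3} C(10,j)(3/20)^j(17/20)^{10-j} = 127922685129/2560000000000.

127922685129/2560000000000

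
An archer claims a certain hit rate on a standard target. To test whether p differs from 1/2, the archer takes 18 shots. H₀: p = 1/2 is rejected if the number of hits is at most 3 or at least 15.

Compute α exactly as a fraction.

247/32768

α = P(S ≤ 3 or S ≥ 15 | p = 1/2), S ~ Binomial(18, 1/2).
By symmetry, α = 2·P(S ≤ 3) = 2·(1 + 18 + 153 + 816)/262144 = 1976/262144 = 247/32768.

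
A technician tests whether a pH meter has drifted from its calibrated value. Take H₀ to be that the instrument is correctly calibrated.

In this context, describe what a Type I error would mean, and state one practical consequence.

A Type I error would mean concluding that the instrument has drifted out of calibration when in fact the instrument is correctly calibrated. Consequence: a properly working instrument is taken offline unnecessarily.

A Type I error is rejecting H₀ when H₀ is true.
Here that means pulling the instrument for recalibration when actually the instrument is correctly calibrated.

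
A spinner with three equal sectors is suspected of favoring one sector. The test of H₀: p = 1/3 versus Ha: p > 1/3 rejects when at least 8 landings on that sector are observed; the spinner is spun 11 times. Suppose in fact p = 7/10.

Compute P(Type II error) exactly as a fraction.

β = P(fail to reject H₀ | Ha true) = P(S ≤ 7 | p = 7/10), S ~ Binomial(11, 7/10).
Equivalently, β = 1 − P(S ≥ 8) = 1076094153/2500000000.

1076094153/2500000000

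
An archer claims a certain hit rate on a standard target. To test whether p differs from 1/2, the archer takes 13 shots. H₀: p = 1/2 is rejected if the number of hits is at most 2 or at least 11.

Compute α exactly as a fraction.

23/1024

Under H₀, Y ~ Binomial(13, 1/2); α is the probability of landing in either tail, P(Y ≤ 2) + P(Y ≥ 11).
Each tail has probability (1 + 13 + 78)/8192; doubling gives α = 184/8192 = 23/1024.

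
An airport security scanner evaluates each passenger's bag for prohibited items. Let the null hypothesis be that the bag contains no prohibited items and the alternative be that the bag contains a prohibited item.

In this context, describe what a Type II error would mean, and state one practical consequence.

A Type II error is failing to reject H₀ when H₀ is false.
Here that means letting the bag through when actually the bag contains a prohibited item.

A Type II error would mean concluding that the bag contains no prohibited items (or at least failing to establish that the bag contains a prohibited item) when in fact the bag contains a prohibited item. Consequence: a prohibited item passes through security undetected.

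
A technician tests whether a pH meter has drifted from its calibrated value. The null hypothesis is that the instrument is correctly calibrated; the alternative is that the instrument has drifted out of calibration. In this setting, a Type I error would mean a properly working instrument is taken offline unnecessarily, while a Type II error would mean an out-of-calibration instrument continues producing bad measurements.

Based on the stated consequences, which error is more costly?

Type II error

The Type II consequence (an out-of-calibration instrument continues producing bad measurements) is more severe than the Type I consequence (a properly working instrument is taken offline unnecessarily).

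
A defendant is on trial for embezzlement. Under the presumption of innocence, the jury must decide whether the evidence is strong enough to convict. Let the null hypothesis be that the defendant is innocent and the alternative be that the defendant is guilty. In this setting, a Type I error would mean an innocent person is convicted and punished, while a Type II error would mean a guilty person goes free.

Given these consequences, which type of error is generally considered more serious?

The Type I consequence (an innocent person is convicted and punished) is more severe than the Type II consequence (a guilty person goes free).

Type I error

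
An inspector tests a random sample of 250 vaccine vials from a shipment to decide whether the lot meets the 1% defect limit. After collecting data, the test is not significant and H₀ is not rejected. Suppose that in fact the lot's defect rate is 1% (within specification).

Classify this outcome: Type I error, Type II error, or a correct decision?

The conventional null hypothesis here is that the lot's defect rate is 1% (within specification).
The test retained a true H₀ — the decision matches the true state.

Neither — the decision is correct.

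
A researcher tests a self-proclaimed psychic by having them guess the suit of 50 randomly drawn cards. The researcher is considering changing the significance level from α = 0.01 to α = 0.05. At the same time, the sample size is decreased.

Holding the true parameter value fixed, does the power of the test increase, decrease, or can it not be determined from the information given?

Cannot be determined from the information given.

The first change alone would make β decrease; the second alone would make β increase. Which effect dominates depends on the magnitudes, which are not given.
Since power = 1 − β, the effect on power is likewise indeterminate.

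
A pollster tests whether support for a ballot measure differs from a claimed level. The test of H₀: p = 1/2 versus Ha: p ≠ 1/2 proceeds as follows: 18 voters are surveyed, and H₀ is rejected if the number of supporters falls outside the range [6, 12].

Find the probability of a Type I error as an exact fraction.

Under H₀, X ~ Binomial(18, 1/2); α is the probability of landing in either tail, P(X ≤ 5) + P(X ≥ 13).
The two tails are symmetric, so α = 2·(1 + 18 + 153 + 816 + 3060 + 8568)/2^18 = 25232/262144 = 1577/16384.

1577/16384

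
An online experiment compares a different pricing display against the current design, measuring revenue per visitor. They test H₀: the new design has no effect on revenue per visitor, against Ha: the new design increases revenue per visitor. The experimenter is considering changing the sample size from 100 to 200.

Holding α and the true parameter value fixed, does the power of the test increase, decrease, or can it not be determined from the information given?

More data shrinks sampling variability; the test statistic under Ha concentrates further from the null value, making rejection more likely.
Since power = 1 − β and β decreases, power increases.

It increases.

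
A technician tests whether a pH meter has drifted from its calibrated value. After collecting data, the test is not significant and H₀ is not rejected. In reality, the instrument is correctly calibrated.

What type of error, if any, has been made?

Neither — the decision is correct.

The conventional null hypothesis here is that the instrument is correctly calibrated.
The test retained a true H₀ — the decision matches the true state.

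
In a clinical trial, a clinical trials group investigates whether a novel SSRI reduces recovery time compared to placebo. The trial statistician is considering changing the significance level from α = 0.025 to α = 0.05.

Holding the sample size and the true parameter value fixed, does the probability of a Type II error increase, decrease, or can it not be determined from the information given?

It decreases.

Relaxing α lowers the evidence threshold; under Ha, outcomes that previously fell short now trigger rejection.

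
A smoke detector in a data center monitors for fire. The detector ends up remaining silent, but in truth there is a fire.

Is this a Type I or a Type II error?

The null hypothesis here is that there is no fire.
'Remaining silent' corresponds to failing to reject H₀.
H₀ was not rejected but H₀ is false — a Type II error (false negative).

Type II error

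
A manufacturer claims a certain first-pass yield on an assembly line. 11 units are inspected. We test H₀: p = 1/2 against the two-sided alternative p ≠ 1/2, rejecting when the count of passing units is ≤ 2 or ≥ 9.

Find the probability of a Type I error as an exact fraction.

67/1024

α = P(S ≤ 2 or S ≥ 9 | p = 1/2), S ~ Binomial(11, 1/2).
Each tail has probability (1 + 11 + 55)/2048; doubling gives α = 134/2048 = 67/1024.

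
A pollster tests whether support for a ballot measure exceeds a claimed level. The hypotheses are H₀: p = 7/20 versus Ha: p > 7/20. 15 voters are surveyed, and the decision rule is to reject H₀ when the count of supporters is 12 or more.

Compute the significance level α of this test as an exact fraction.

3923132920389837/8192000000000000000

Under H₀, Y ~ Binomial(15, 7/20), and α = P(Y ≥ 12).
Adding the binomial terms for j = 12 through 15 with p = 7/20 yields 3923132920389837/8192000000000000000.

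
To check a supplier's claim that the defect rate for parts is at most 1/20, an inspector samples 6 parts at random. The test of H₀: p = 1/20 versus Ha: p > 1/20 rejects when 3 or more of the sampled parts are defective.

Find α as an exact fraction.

α = P(reject H₀ | H₀ true) = P(X ≥ 3 | p = 1/20), X ~ Binomial(6, 1/20).
Computing the lower-tail complement: 1 − 6385729/6400000 = 14271/6400000.

14271/6400000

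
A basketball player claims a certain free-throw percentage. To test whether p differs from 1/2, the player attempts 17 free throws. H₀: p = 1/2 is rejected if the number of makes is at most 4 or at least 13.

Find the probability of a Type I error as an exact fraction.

1607/32768

Under H₀, S ~ Binomial(17, 1/2); α is the probability of landing in either tail, P(S ≤ 4) + P(S ≥ 13).
By symmetry, α = 2·P(S ≤ 4) = 2·(1 + 17 + 136 + 680 + 2380)/131072 = 6428/131072 = 1607/32768.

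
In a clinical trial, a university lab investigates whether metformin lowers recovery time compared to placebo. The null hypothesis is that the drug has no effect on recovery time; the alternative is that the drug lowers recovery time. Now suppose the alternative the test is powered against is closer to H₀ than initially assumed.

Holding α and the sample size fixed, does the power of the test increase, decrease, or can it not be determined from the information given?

A smaller departure from H₀ means the test statistic under Ha is distributed closer to where it would be under H₀; rejection becomes less likely.
Since power = 1 − β and β increases, power decreases.

It decreases.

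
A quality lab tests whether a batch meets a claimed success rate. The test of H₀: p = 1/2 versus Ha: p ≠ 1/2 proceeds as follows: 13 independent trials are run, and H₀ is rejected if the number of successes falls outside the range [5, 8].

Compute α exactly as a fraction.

α = P(Y ≤ 4 or Y ≥ 9 | p = 1/2), Y ~ Binomial(13, 1/2).
The two tails are symmetric, so α = 2·(1 + 13 + 78 + 286 + 715)/2^13 = 2186/8192 = 1093/4096.

1093/4096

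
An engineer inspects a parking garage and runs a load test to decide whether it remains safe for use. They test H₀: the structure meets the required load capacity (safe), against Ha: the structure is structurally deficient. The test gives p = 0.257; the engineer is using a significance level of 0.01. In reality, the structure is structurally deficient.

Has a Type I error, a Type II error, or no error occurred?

Since p = 0.257 ≥ α = 0.01, H₀ is not rejected.
H₀ is false (actually the structure is structurally deficient).
Failing to reject a false H₀ is a Type II error.

Type II error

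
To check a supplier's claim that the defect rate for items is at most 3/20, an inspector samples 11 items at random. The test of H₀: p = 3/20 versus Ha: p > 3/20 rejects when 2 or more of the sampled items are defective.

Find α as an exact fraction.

2080006099551/4096000000000

The significance level is the probability, assuming p = 3/20, of seeing 2 or more defectives in 11 draws.
α = 1 − P(Y ≤ 1) = 1 − 2015993900449/4096000000000 = 2080006099551/4096000000000.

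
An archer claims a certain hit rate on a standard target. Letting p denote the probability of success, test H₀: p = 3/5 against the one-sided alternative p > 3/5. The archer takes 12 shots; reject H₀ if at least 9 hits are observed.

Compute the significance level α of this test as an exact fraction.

α = P(reject H₀ | H₀ true) = P(X ≥ 9 | p = 3/5), with X ~ Binomial(12, 3/5).
P(X ≥ 9) = Σ_{j=9}^{12} C(12,j)·(3/5)^j·(2/5)^{12-j} = 11002797/48828125.

11002797/48828125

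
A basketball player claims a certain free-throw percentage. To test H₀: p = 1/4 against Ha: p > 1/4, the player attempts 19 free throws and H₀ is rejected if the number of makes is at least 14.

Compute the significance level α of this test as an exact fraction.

The Type I error probability is α = P(S ≥ 14) computed under H₀, where S ~ Binomial(19, 1/4).
P(S ≥ 14) = Σ_{j=14}^{19} C(19,j)·(1/4)^j·(3/4)^{19-j} = 395915/34359738368.

395915/34359738368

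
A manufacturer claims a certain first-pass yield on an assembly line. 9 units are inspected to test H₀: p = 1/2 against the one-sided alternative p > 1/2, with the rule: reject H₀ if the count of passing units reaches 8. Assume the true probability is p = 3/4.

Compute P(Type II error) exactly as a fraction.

45853/65536

Under the alternative p = 3/4, S ~ Binomial(9, 3/4); β is the probability the test does not reject, P(S < 8).
Equivalently, β = 1 − P(S ≥ 8) = 45853/65536.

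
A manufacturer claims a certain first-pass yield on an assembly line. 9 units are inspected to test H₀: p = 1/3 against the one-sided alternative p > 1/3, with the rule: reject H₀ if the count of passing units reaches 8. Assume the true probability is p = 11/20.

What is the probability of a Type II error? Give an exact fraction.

123069745737/128000000000

β = P(fail to reject H₀ | Ha true) = P(X ≤ 7 | p = 11/20), X ~ Binomial(9, 11/20).
Adding the binomial probabilities P(X=0)+…+P(X=7) at p = 11/20 gives 123069745737/128000000000.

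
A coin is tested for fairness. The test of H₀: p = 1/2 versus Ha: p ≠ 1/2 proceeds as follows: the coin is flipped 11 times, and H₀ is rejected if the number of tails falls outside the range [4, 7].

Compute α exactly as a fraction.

α = P(S ≤ 3 or S ≥ 8 | p = 1/2), S ~ Binomial(11, 1/2).
By symmetry, α = 2·P(S ≤ 3) = 2·(1 + 11 + 55 + 165)/2048 = 464/2048 = 29/128.

29/128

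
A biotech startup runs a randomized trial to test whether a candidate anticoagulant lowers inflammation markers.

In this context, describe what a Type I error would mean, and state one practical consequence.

A Type I error would mean concluding that the drug lowers inflammation markers when in fact the drug has no effect on inflammation markers. Consequence: resources are spent bringing an ineffective treatment to market.

With the conventional null hypothesis that the drug has no effect on inflammation markers:
A Type I error is rejecting H₀ when H₀ is true.
Here that means concluding that the drug is effective when actually the drug has no effect on inflammation markers.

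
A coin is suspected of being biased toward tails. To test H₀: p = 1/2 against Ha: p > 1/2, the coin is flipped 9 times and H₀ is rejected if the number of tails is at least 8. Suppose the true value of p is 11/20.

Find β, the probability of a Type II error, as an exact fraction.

123069745737/128000000000

β = P(fail to reject H₀ | Ha true) = P(X ≤ 7 | p = 11/20), X ~ Binomial(9, 11/20).
Summing C(9,j)·(11/20)^j·(9/20)^{9-j} for j = 0..7 gives 123069745737/128000000000.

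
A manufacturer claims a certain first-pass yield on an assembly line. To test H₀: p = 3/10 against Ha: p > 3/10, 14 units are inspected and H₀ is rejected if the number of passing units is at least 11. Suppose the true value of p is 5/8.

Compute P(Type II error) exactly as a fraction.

Under the alternative p = 5/8, S ~ Binomial(14, 5/8); β is the probability the test does not reject, P(S < 11).
Equivalently, β = 1 − P(S ≥ 11) = 1830419739927/2199023255552.

1830419739927/2199023255552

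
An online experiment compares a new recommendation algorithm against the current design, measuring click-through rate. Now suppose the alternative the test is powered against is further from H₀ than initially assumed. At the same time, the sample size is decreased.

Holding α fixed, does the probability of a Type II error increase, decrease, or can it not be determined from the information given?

The first change alone would make β decrease; the second alone would make β increase. Which effect dominates depends on the magnitudes, which are not given.

Cannot be determined from the information given.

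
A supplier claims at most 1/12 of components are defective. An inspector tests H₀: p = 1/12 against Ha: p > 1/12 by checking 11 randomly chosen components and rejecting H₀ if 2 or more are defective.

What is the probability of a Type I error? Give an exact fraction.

86192514733/371504185344

Under H₀, S ~ Binomial(11, 1/12); the Type I error rate is P(S ≥ 2).
α = 1 − P(S ≤ 1) = 1 − 285311670611/371504185344 = 86192514733/371504185344.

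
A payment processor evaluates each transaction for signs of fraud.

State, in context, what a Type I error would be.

A Type I error would mean concluding that the transaction is fraudulent when in fact the transaction is legitimate.

With the conventional null hypothesis that the transaction is legitimate:
A Type I error is rejecting H₀ when H₀ is true.
Here that means blocking the transaction and freezing the card when actually the transaction is legitimate.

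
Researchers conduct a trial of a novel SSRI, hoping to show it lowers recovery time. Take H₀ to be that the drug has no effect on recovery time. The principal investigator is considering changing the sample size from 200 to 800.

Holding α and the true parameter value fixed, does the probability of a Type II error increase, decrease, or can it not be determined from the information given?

Increasing n separates the H₀ and Ha sampling distributions, so under Ha fewer outcomes land in the acceptance region.

It decreases.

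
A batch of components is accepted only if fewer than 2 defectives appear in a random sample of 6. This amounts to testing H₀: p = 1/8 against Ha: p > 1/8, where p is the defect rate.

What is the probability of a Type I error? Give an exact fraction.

43653/262144

α = P(reject H₀ | H₀ true) = P(Y ≥ 2 | p = 1/8), Y ~ Binomial(6, 1/8).
α = 1 − P(Y ≤ 1) = 1 − 218491/262144 = 43653/262144.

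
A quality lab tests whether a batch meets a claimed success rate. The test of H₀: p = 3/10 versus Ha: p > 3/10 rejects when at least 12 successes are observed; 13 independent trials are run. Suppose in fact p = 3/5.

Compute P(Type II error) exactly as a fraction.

1205291336/1220703125

Under the alternative p = 3/5, Y ~ Binomial(13, 3/5); β is the probability the test does not reject, P(Y < 12).
Summing C(13,j)·(3/5)^j·(2/5)^{13-j} for j = 0..11 gives 1205291336/1220703125.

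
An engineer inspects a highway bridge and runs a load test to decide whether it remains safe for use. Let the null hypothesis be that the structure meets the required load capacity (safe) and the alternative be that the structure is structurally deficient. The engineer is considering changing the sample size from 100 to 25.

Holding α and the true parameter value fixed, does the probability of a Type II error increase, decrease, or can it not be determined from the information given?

A smaller sample increases the standard error, so the sampling distributions under H₀ and Ha overlap more.

It increases.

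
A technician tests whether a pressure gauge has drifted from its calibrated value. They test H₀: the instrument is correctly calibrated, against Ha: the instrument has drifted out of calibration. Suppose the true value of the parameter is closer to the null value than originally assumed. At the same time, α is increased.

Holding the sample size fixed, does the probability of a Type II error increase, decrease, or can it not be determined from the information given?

The first change alone would make β increase; the second alone would make β decrease. Which effect dominates depends on the magnitudes, which are not given.

Cannot be determined from the information given.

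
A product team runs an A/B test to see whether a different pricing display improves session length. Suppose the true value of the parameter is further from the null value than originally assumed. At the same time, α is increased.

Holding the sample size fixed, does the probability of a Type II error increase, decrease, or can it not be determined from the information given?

The further the true parameter sits from the null value, the more of the Ha sampling distribution falls in the rejection region. Relaxing α lowers the evidence threshold; under Ha, outcomes that previously fell short now trigger rejection. Both changes push β in the same direction.

It decreases.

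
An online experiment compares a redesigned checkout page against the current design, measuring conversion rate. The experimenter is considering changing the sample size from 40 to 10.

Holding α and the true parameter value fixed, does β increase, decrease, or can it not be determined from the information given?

A smaller sample increases the standard error, so the sampling distributions under H₀ and Ha overlap more.

It increases.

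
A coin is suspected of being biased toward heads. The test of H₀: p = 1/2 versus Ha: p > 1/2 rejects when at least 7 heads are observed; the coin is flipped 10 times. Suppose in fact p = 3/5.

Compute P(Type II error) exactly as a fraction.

A Type II error is failing to reject when Ha holds: with p = 3/5, β = P(X ≤ 6).
Equivalently, β = 1 − P(X ≥ 7) = 6032416/9765625.

6032416/9765625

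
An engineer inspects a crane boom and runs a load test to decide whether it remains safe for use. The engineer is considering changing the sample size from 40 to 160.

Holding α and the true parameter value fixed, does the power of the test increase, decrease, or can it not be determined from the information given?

It increases.

A larger sample reduces the standard error, pulling the sampling distribution under Ha further from the non-rejection region.
Since power = 1 − β and β decreases, power increases.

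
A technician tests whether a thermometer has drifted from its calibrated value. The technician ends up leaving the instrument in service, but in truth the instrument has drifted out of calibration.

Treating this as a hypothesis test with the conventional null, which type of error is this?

The null hypothesis here is that the instrument is correctly calibrated.
'Leaving the instrument in service' corresponds to failing to reject H₀.
H₀ was not rejected but H₀ is false — a Type II error (false negative).

Type II error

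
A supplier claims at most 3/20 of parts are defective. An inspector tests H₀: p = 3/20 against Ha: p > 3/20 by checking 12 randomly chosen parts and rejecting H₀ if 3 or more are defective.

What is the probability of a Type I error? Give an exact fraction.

Under H₀, Y ~ Binomial(12, 3/20); the Type I error rate is P(Y ≥ 3).
Via the complement, α = 1 − Σ_{j=0}^{2} C(12,j)(3/20)^j(17/20)^{12-j} = 216417823765749/819200000000000.

216417823765749/819200000000000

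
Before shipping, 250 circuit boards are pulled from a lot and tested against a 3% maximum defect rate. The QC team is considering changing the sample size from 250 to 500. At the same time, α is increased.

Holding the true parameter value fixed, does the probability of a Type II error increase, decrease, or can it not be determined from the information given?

It decreases.

More data shrinks sampling variability; the test statistic under Ha concentrates further from the null value, making rejection more likely. Relaxing α lowers the evidence threshold; under Ha, outcomes that previously fell short now trigger rejection. Both changes push β in the same direction.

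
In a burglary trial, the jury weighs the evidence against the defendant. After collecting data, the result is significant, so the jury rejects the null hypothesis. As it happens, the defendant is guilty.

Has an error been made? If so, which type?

No error — this is a correct decision.

The conventional null hypothesis here is that the defendant is innocent.
The test rejected a false H₀ — the decision matches the true state.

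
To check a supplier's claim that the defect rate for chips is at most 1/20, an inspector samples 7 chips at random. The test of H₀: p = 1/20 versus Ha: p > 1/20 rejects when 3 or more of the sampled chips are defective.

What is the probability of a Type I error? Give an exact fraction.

961803/256000000

The significance level is the probability, assuming p = 1/20, of seeing 3 or more defectives in 7 draws.
Via the complement, α = 1 − Σ_{j=0}^{2} C(7,j)(1/20)^j(19/20)^{7-j} = 961803/256000000.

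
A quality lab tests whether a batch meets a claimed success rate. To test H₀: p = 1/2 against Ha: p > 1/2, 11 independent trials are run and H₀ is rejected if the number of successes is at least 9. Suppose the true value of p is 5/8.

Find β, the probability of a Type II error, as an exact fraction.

Under the alternative p = 5/8, K ~ Binomial(11, 5/8); β is the probability the test does not reject, P(K < 9).
Equivalently, β = 1 − P(K ≥ 9) = 7252043967/8589934592.

7252043967/8589934592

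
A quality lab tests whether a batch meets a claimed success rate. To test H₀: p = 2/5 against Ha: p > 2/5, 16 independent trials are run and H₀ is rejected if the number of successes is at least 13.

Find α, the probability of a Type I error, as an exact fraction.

28639232/30517578125

Under H₀, Y ~ Binomial(16, 2/5), and α = P(Y ≥ 13).
P(Y ≥ 13) = Σ_{j=13}^{16} C(16,j)·(2/5)^j·(3/5)^{16-j} = 28639232/30517578125.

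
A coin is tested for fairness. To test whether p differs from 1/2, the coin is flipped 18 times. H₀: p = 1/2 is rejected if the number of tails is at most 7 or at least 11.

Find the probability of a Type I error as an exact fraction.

The significance level is the null-hypothesis probability of the rejection region {≤7} ∪ {≥11}.
Each tail has probability (1 + 18 + 153 + 816 + 3060 + 8568 + 18564 + 31824)/262144; doubling gives α = 126008/262144 = 15751/32768.

15751/32768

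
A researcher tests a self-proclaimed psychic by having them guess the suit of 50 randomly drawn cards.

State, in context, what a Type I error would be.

A Type I error would mean concluding that the subject performs better than chance when in fact the subject is guessing at random (p = 1/4).

With the conventional null hypothesis that the subject is guessing at random (p = 1/4):
A Type I error is rejecting H₀ when H₀ is true.
Here that means concluding the subject has some ability beyond chance when actually the subject is guessing at random (p = 1/4).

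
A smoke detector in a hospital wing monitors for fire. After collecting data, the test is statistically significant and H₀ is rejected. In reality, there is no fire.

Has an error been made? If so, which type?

Type I error

The conventional null hypothesis here is that there is no fire.
H₀ was rejected, but H₀ is actually true.
Rejecting a true null hypothesis is a Type I error (false positive).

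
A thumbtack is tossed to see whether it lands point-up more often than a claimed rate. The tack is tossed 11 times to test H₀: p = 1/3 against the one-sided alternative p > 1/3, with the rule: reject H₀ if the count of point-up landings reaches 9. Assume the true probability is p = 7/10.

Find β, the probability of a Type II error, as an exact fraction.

2749038183/4000000000

β = P(fail to reject H₀ | Ha true) = P(X ≤ 8 | p = 7/10), X ~ Binomial(11, 7/10).
Equivalently, β = 1 − P(X ≥ 9) = 2749038183/4000000000.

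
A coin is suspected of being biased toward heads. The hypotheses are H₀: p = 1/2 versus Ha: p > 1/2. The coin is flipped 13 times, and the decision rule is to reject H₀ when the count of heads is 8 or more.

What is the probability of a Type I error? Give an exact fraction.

595/2048

The Type I error probability is α = P(X ≥ 8) computed under H₀, where X ~ Binomial(13, 1/2).
That's C(13,8) + C(13,9) + C(13,10) + C(13,11) + C(13,12) + C(13,13) over 2^13, i.e. (1287 + 715 + 286 + 78 + 13 + 1)/8192 = 2380/8192 = 595/2048.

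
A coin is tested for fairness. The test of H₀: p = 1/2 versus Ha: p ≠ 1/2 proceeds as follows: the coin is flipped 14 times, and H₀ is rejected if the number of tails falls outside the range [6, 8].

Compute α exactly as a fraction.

3473/8192

Under H₀, K ~ Binomial(14, 1/2); α is the probability of landing in either tail, P(K ≤ 5) + P(K ≥ 9).
The two tails are symmetric, so α = 2·(1 + 14 + 91 + 364 + 1001 + 2002)/2^14 = 6946/16384 = 3473/8192.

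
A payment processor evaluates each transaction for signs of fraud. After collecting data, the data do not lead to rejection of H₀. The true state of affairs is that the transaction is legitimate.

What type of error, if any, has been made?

The conventional null hypothesis here is that the transaction is legitimate.
The test retained a true H₀ — the decision matches the true state.

No error (correct decision).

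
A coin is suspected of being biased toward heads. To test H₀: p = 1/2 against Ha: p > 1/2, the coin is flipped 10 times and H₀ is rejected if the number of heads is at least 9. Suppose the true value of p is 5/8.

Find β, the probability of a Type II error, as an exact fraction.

1005382449/1073741824

Under the alternative p = 5/8, K ~ Binomial(10, 5/8); β is the probability the test does not reject, P(K < 9).
Equivalently, β = 1 − P(K ≥ 9) = 1005382449/1073741824.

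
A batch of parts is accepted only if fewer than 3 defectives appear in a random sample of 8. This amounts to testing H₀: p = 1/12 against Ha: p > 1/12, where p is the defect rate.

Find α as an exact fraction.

α = P(reject H₀ | H₀ true) = P(X ≥ 3 | p = 1/12), X ~ Binomial(8, 1/12).
α = 1 − P(X ≤ 2) = 1 − 139953319/143327232 = 3373913/143327232.

3373913/143327232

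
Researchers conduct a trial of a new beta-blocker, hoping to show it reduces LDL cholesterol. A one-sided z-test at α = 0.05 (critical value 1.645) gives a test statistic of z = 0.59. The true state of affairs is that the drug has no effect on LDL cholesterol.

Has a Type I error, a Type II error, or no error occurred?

The conventional null hypothesis is that the drug has no effect on LDL cholesterol.
Since z = 0.59 ≤ z* = 1.645, H₀ is not rejected.
H₀ is true (actually the drug has no effect on LDL cholesterol).
The decision matches the true state — no error.

No error (correct decision).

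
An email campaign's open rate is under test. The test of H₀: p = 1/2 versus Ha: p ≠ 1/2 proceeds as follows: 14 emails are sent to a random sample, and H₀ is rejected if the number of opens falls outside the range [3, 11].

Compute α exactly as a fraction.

α = P(X ≤ 2 or X ≥ 12 | p = 1/2), X ~ Binomial(14, 1/2).
Each tail has probability (1 + 14 + 91)/16384; doubling gives α = 212/16384 = 53/4096.

53/4096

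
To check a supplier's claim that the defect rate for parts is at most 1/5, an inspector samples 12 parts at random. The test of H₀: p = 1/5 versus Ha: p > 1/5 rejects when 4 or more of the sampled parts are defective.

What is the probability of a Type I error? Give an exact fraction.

10030813/48828125

The significance level is the probability, assuming p = 1/5, of seeing 4 or more defectives in 12 draws.
α = 1 − P(Y ≤ 3) = 1 − 38797312/48828125 = 10030813/48828125.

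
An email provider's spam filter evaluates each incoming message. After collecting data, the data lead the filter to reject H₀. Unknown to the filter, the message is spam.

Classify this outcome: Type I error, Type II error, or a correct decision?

Neither — the decision is correct.

The conventional null hypothesis here is that the message is legitimate (not spam).
The test rejected a false H₀ — the decision matches the true state.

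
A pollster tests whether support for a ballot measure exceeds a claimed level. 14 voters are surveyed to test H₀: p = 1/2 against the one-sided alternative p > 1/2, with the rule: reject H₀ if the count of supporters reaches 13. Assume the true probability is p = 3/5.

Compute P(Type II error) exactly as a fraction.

β = P(fail to reject H₀ | Ha true) = P(Y ≤ 12 | p = 3/5), Y ~ Binomial(14, 3/5).
Equivalently, β = 1 − P(Y ≥ 13) = 6054091612/6103515625.

6054091612/6103515625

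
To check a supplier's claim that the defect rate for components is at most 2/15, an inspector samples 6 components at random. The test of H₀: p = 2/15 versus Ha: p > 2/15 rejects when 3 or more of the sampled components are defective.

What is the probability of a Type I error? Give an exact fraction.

78928/2278125

Under H₀, Y ~ Binomial(6, 2/15); the Type I error rate is P(Y ≥ 3).
Computing the lower-tail complement: 1 − 2199197/2278125 = 78928/2278125.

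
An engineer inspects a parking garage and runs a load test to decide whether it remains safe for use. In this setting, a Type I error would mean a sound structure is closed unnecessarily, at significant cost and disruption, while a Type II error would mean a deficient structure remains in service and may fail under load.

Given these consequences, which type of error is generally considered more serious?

The Type II consequence (a deficient structure remains in service and may fail under load) is more severe than the Type I consequence (a sound structure is closed unnecessarily, at significant cost and disruption).

Type II error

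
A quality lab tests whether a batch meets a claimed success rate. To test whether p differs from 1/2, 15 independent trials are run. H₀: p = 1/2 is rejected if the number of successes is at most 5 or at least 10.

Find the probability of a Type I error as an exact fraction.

309/1024

The significance level is the null-hypothesis probability of the rejection region {≤5} ∪ {≥10}.
Each tail has probability (1 + 15 + 105 + 455 + 1365 + 3003)/32768; doubling gives α = 9888/32768 = 309/1024.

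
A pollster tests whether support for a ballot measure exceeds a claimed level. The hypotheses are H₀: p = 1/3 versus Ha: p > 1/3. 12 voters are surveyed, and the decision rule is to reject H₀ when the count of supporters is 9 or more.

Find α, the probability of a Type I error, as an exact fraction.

683/177147

The Type I error probability is α = P(X ≥ 9) computed under H₀, where X ~ Binomial(12, 1/3).
Summing C(12,j)(1/3)^j(2/3)^{12−j} for j = 9,…,12 gives 683/177147.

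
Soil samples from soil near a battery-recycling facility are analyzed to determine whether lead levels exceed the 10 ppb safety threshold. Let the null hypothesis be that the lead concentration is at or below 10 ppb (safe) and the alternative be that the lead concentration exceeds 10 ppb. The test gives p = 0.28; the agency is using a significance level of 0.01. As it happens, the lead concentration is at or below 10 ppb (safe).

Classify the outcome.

No error (correct decision).

Since p = 0.28 ≥ α = 0.01, H₀ is not rejected.
H₀ is true (actually the lead concentration is at or below 10 ppb (safe)).
The decision matches the true state — no error.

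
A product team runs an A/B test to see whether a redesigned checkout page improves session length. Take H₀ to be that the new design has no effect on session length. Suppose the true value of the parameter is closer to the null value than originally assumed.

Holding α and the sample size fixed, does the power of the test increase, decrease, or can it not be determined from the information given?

It decreases.

A smaller true effect puts the Ha sampling distribution closer to H₀, so more of it falls in the non-rejection region.
Since power = 1 − β and β increases, power decreases.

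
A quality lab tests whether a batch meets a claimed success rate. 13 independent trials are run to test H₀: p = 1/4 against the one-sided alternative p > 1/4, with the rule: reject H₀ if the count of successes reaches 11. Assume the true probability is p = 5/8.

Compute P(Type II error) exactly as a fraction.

252368141319/274877906944

A Type II error is failing to reject when Ha holds: with p = 5/8, β = P(Y ≤ 10).
Summing C(13,j)·(5/8)^j·(3/8)^{13-j} for j = 0..10 gives 252368141319/274877906944.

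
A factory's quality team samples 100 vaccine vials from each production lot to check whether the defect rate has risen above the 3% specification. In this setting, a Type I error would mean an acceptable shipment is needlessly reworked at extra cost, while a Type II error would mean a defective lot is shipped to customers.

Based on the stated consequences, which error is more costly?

Type II error

The Type II consequence (a defective lot is shipped to customers) is more severe than the Type I consequence (an acceptable shipment is needlessly reworked at extra cost).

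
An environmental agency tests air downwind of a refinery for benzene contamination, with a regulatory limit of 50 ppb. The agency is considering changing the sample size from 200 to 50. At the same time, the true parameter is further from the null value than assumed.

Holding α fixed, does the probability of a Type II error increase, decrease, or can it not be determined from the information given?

The first change alone would make β increase; the second alone would make β decrease. Which effect dominates depends on the magnitudes, which are not given.

Cannot be determined from the information given.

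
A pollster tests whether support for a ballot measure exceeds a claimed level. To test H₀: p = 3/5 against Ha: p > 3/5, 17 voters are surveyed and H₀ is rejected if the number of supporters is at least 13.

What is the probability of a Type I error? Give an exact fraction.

19225941057/152587890625

α = P(reject H₀ | H₀ true) = P(K ≥ 13 | p = 3/5), with K ~ Binomial(17, 3/5).
Adding the binomial terms for j = 13 through 17 with p = 3/5 yields 19225941057/152587890625.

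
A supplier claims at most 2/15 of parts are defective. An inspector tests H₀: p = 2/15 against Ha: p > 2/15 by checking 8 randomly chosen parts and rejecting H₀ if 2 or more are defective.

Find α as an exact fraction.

743183632/2562890625

Under H₀, X ~ Binomial(8, 2/15); the Type I error rate is P(X ≥ 2).
Computing the lower-tail complement: 1 − 1819706993/2562890625 = 743183632/2562890625.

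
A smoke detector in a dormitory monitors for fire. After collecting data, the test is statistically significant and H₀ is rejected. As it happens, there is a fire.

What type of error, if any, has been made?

The conventional null hypothesis here is that there is no fire.
The test rejected a false H₀ — the decision matches the true state.

No error (correct decision).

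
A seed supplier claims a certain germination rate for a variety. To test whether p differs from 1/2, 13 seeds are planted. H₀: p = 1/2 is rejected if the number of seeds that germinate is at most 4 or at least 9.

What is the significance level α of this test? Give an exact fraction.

1093/4096

α = P(Y ≤ 4 or Y ≥ 9 | p = 1/2), Y ~ Binomial(13, 1/2).
Each tail has probability (1 + 13 + 78 + 286 + 715)/8192; doubling gives α = 2186/8192 = 1093/4096.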